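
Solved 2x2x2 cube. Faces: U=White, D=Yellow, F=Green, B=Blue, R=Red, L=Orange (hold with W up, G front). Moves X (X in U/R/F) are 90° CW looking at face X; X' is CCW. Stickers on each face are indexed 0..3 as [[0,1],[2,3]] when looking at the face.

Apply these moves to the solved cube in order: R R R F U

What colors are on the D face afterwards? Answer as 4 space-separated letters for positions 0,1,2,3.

After move 1 (R): R=RRRR U=WGWG F=GYGY D=YBYB B=WBWB
After move 2 (R): R=RRRR U=WYWY F=GBGB D=YWYW B=GBGB
After move 3 (R): R=RRRR U=WBWB F=GWGW D=YGYG B=YBYB
After move 4 (F): F=GGWW U=WBOO R=WRBR D=RRYG L=OYOG
After move 5 (U): U=OWOB F=WRWW R=YBBR B=OYYB L=GGOG
Query: D face = RRYG

Answer: R R Y G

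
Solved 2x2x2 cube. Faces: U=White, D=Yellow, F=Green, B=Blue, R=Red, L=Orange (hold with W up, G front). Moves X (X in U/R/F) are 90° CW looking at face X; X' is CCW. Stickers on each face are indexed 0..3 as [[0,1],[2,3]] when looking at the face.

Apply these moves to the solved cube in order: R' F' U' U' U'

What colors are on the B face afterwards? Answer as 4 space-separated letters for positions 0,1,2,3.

Answer: O B Y B

Derivation:
After move 1 (R'): R=RRRR U=WBWB F=GWGW D=YGYG B=YBYB
After move 2 (F'): F=WWGG U=WBRR R=GRYR D=OOYG L=OBOW
After move 3 (U'): U=BRWR F=OBGG R=WWYR B=GRYB L=YBOW
After move 4 (U'): U=RRBW F=YBGG R=OBYR B=WWYB L=GROW
After move 5 (U'): U=RWRB F=GRGG R=YBYR B=OBYB L=WWOW
Query: B face = OBYB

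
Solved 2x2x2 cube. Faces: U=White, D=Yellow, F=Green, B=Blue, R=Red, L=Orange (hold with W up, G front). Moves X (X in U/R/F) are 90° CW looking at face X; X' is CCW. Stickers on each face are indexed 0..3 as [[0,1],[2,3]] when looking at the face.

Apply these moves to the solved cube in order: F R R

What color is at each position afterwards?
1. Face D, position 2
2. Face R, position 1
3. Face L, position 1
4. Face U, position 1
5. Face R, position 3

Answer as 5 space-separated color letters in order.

After move 1 (F): F=GGGG U=WWOO R=WRWR D=RRYY L=OYOY
After move 2 (R): R=WWRR U=WGOG F=GRGY D=RBYB B=OBWB
After move 3 (R): R=RWRW U=WROY F=GBGB D=RWYO B=GBGB
Query 1: D[2] = Y
Query 2: R[1] = W
Query 3: L[1] = Y
Query 4: U[1] = R
Query 5: R[3] = W

Answer: Y W Y R W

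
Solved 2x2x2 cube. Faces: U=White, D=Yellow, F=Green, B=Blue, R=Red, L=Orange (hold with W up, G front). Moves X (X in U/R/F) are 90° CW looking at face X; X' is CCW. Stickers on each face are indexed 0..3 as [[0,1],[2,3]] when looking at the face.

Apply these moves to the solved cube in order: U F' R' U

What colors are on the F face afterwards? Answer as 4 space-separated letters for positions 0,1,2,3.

Answer: B R R R

Derivation:
After move 1 (U): U=WWWW F=RRGG R=BBRR B=OOBB L=GGOO
After move 2 (F'): F=RGRG U=WWBR R=YBYR D=GOYY L=GWOW
After move 3 (R'): R=BRYY U=WBBO F=RWRR D=GGYG B=YOOB
After move 4 (U): U=BWOB F=BRRR R=YOYY B=GWOB L=RWOW
Query: F face = BRRR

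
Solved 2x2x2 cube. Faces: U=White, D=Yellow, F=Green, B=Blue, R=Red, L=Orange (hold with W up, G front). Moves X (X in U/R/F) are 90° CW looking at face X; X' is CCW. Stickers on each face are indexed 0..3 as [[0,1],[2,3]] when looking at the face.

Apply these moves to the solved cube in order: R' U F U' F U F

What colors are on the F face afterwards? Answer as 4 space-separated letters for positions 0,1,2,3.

Answer: R W Y R

Derivation:
After move 1 (R'): R=RRRR U=WBWB F=GWGW D=YGYG B=YBYB
After move 2 (U): U=WWBB F=RRGW R=YBRR B=OOYB L=GWOO
After move 3 (F): F=GRWR U=WWOW R=BBBR D=RYYG L=GYOG
After move 4 (U'): U=WWWO F=GYWR R=GRBR B=BBYB L=OOOG
After move 5 (F): F=WGRY U=WWGO R=WROR D=BGYG L=OROY
After move 6 (U): U=GWOW F=WRRY R=BBOR B=ORYB L=WGOY
After move 7 (F): F=RWYR U=GWYG R=OBWR D=OBYG L=WBOG
Query: F face = RWYR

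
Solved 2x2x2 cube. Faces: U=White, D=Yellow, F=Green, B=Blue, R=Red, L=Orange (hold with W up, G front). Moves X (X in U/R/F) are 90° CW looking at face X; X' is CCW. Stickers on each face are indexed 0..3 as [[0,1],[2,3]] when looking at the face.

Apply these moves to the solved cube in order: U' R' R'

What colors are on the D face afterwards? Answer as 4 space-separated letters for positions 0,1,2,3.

After move 1 (U'): U=WWWW F=OOGG R=GGRR B=RRBB L=BBOO
After move 2 (R'): R=GRGR U=WBWR F=OWGW D=YOYG B=YRYB
After move 3 (R'): R=RRGG U=WYWY F=OBGR D=YWYW B=GROB
Query: D face = YWYW

Answer: Y W Y W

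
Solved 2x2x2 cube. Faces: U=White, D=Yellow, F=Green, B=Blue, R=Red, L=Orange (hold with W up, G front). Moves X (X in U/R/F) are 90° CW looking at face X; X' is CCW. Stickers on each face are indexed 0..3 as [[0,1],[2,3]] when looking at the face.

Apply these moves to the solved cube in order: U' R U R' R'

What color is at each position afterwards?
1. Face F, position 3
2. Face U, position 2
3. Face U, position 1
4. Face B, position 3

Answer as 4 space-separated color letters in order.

After move 1 (U'): U=WWWW F=OOGG R=GGRR B=RRBB L=BBOO
After move 2 (R): R=RGRG U=WOWG F=OYGY D=YBYR B=WRWB
After move 3 (U): U=WWGO F=RGGY R=WRRG B=BBWB L=OYOO
After move 4 (R'): R=RGWR U=WWGB F=RWGO D=YGYY B=RBBB
After move 5 (R'): R=GRRW U=WBGR F=RWGB D=YWYO B=YBGB
Query 1: F[3] = B
Query 2: U[2] = G
Query 3: U[1] = B
Query 4: B[3] = B

Answer: B G B B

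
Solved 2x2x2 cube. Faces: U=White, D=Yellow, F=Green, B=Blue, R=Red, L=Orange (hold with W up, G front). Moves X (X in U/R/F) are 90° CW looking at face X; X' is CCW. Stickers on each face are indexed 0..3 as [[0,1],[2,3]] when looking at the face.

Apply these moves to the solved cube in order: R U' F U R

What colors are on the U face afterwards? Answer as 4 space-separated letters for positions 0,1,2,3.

After move 1 (R): R=RRRR U=WGWG F=GYGY D=YBYB B=WBWB
After move 2 (U'): U=GGWW F=OOGY R=GYRR B=RRWB L=WBOO
After move 3 (F): F=GOYO U=GGOB R=WYWR D=RGYB L=WYOB
After move 4 (U): U=OGBG F=WYYO R=RRWR B=WYWB L=GOOB
After move 5 (R): R=WRRR U=OYBO F=WGYB D=RWYW B=GYGB
Query: U face = OYBO

Answer: O Y B O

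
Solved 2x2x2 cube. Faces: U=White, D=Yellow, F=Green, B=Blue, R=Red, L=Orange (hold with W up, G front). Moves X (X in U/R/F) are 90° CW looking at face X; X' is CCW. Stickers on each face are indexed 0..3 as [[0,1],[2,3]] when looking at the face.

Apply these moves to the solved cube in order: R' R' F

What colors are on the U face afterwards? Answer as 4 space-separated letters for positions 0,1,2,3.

After move 1 (R'): R=RRRR U=WBWB F=GWGW D=YGYG B=YBYB
After move 2 (R'): R=RRRR U=WYWY F=GBGB D=YWYW B=GBGB
After move 3 (F): F=GGBB U=WYOO R=WRYR D=RRYW L=OYOW
Query: U face = WYOO

Answer: W Y O O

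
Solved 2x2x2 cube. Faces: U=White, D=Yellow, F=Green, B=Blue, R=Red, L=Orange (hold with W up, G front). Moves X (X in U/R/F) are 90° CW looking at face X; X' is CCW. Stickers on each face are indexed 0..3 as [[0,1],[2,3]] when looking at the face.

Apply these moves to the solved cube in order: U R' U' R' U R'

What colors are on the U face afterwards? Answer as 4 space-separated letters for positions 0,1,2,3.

Answer: W R B Y

Derivation:
After move 1 (U): U=WWWW F=RRGG R=BBRR B=OOBB L=GGOO
After move 2 (R'): R=BRBR U=WBWO F=RWGW D=YRYG B=YOYB
After move 3 (U'): U=BOWW F=GGGW R=RWBR B=BRYB L=YOOO
After move 4 (R'): R=WRRB U=BYWB F=GOGW D=YGYW B=GRRB
After move 5 (U): U=WBBY F=WRGW R=GRRB B=YORB L=GOOO
After move 6 (R'): R=RBGR U=WRBY F=WBGY D=YRYW B=WOGB
Query: U face = WRBY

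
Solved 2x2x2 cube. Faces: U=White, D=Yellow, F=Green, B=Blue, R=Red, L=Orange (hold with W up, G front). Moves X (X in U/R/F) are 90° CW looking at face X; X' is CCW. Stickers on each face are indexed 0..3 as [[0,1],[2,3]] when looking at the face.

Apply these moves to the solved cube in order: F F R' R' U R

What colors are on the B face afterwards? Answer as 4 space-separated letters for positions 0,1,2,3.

Answer: W R W B

Derivation:
After move 1 (F): F=GGGG U=WWOO R=WRWR D=RRYY L=OYOY
After move 2 (F): F=GGGG U=WWYY R=OROR D=WWYY L=OROR
After move 3 (R'): R=RROO U=WBYB F=GWGY D=WGYG B=YBWB
After move 4 (R'): R=RORO U=WWYY F=GBGB D=WWYY B=GBGB
After move 5 (U): U=YWYW F=ROGB R=GBRO B=ORGB L=GBOR
After move 6 (R): R=RGOB U=YOYB F=RWGY D=WGYO B=WRWB
Query: B face = WRWB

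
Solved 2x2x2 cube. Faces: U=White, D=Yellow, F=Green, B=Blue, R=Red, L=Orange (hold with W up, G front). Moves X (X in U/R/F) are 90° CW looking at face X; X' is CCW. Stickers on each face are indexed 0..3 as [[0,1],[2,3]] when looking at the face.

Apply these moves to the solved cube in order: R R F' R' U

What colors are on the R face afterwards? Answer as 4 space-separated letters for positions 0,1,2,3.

Answer: W B W Y

Derivation:
After move 1 (R): R=RRRR U=WGWG F=GYGY D=YBYB B=WBWB
After move 2 (R): R=RRRR U=WYWY F=GBGB D=YWYW B=GBGB
After move 3 (F'): F=BBGG U=WYRR R=WRYR D=OOYW L=OYOW
After move 4 (R'): R=RRWY U=WGRG F=BYGR D=OBYG B=WBOB
After move 5 (U): U=RWGG F=RRGR R=WBWY B=OYOB L=BYOW
Query: R face = WBWY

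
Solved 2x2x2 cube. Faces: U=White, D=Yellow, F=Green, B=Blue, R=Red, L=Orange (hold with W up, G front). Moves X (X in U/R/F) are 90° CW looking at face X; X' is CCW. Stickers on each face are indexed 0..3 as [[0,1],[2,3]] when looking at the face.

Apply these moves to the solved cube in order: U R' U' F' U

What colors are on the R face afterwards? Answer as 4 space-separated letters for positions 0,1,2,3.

After move 1 (U): U=WWWW F=RRGG R=BBRR B=OOBB L=GGOO
After move 2 (R'): R=BRBR U=WBWO F=RWGW D=YRYG B=YOYB
After move 3 (U'): U=BOWW F=GGGW R=RWBR B=BRYB L=YOOO
After move 4 (F'): F=GWGG U=BORB R=RWYR D=OOYG L=YWOW
After move 5 (U): U=RBBO F=RWGG R=BRYR B=YWYB L=GWOW
Query: R face = BRYR

Answer: B R Y R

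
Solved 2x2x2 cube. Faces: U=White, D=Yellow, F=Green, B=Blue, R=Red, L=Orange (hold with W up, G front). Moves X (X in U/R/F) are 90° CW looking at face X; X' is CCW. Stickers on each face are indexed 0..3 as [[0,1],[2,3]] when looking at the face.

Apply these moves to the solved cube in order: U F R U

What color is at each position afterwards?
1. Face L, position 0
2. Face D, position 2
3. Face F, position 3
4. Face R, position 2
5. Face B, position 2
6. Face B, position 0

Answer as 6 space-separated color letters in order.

After move 1 (U): U=WWWW F=RRGG R=BBRR B=OOBB L=GGOO
After move 2 (F): F=GRGR U=WWOG R=WBWR D=RBYY L=GYOY
After move 3 (R): R=WWRB U=WROR F=GBGY D=RBYO B=GOWB
After move 4 (U): U=OWRR F=WWGY R=GORB B=GYWB L=GBOY
Query 1: L[0] = G
Query 2: D[2] = Y
Query 3: F[3] = Y
Query 4: R[2] = R
Query 5: B[2] = W
Query 6: B[0] = G

Answer: G Y Y R W G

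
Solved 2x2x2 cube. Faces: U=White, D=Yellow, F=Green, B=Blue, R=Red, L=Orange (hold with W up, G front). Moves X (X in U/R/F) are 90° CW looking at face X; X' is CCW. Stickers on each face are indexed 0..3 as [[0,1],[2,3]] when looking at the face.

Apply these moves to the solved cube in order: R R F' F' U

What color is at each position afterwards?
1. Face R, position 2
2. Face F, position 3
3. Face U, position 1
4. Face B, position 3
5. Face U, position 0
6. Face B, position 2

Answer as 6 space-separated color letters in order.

Answer: O G W B W G

Derivation:
After move 1 (R): R=RRRR U=WGWG F=GYGY D=YBYB B=WBWB
After move 2 (R): R=RRRR U=WYWY F=GBGB D=YWYW B=GBGB
After move 3 (F'): F=BBGG U=WYRR R=WRYR D=OOYW L=OYOW
After move 4 (F'): F=BGBG U=WYWY R=OROR D=YWYW L=OROR
After move 5 (U): U=WWYY F=ORBG R=GBOR B=ORGB L=BGOR
Query 1: R[2] = O
Query 2: F[3] = G
Query 3: U[1] = W
Query 4: B[3] = B
Query 5: U[0] = W
Query 6: B[2] = G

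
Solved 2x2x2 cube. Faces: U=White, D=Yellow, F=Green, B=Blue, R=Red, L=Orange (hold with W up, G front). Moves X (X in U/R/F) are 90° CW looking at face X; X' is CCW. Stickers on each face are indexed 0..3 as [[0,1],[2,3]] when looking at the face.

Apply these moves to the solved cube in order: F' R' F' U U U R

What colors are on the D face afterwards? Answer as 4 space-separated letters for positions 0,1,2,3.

After move 1 (F'): F=GGGG U=WWRR R=YRYR D=OOYY L=OWOW
After move 2 (R'): R=RRYY U=WBRB F=GWGR D=OGYG B=YBOB
After move 3 (F'): F=WRGG U=WBRY R=GROY D=WWYG L=OBOR
After move 4 (U): U=RWYB F=GRGG R=YBOY B=OBOB L=WROR
After move 5 (U): U=YRBW F=YBGG R=OBOY B=WROB L=GROR
After move 6 (U): U=BYWR F=OBGG R=WROY B=GROB L=YBOR
After move 7 (R): R=OWYR U=BBWG F=OWGG D=WOYG B=RRYB
Query: D face = WOYG

Answer: W O Y G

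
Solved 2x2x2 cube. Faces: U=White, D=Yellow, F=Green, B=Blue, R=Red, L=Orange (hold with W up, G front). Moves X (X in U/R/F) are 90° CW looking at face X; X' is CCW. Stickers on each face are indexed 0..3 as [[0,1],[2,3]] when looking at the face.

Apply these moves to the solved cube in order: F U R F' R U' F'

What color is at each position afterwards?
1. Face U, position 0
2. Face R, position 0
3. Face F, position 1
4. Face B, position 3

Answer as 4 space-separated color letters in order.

Answer: Y W O B

Derivation:
After move 1 (F): F=GGGG U=WWOO R=WRWR D=RRYY L=OYOY
After move 2 (U): U=OWOW F=WRGG R=BBWR B=OYBB L=GGOY
After move 3 (R): R=WBRB U=OROG F=WRGY D=RBYO B=WYWB
After move 4 (F'): F=RYWG U=ORWR R=BBRB D=GYYO L=GGOO
After move 5 (R): R=RBBB U=OYWG F=RYWO D=GWYW B=RYRB
After move 6 (U'): U=YGOW F=GGWO R=RYBB B=RBRB L=RYOO
After move 7 (F'): F=GOGW U=YGRB R=WYGB D=YOYW L=RWOO
Query 1: U[0] = Y
Query 2: R[0] = W
Query 3: F[1] = O
Query 4: B[3] = B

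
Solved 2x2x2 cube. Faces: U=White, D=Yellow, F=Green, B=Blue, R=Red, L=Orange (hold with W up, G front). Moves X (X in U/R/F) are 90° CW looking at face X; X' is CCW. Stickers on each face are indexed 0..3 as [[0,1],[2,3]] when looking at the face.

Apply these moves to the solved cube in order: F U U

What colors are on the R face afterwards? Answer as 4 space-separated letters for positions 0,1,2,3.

After move 1 (F): F=GGGG U=WWOO R=WRWR D=RRYY L=OYOY
After move 2 (U): U=OWOW F=WRGG R=BBWR B=OYBB L=GGOY
After move 3 (U): U=OOWW F=BBGG R=OYWR B=GGBB L=WROY
Query: R face = OYWR

Answer: O Y W R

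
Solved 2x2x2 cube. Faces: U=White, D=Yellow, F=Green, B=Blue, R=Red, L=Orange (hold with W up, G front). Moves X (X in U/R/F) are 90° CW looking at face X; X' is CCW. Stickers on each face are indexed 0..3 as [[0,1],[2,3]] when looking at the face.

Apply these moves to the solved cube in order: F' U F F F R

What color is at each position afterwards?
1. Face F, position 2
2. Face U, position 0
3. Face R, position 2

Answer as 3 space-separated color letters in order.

Answer: Y R R

Derivation:
After move 1 (F'): F=GGGG U=WWRR R=YRYR D=OOYY L=OWOW
After move 2 (U): U=RWRW F=YRGG R=BBYR B=OWBB L=GGOW
After move 3 (F): F=GYGR U=RWWG R=RBWR D=YBYY L=GOOO
After move 4 (F): F=GGRY U=RWOO R=WBGR D=WRYY L=GYOB
After move 5 (F): F=RGYG U=RWBY R=OBOR D=GWYY L=GWOR
After move 6 (R): R=OORB U=RGBG F=RWYY D=GBYO B=YWWB
Query 1: F[2] = Y
Query 2: U[0] = R
Query 3: R[2] = R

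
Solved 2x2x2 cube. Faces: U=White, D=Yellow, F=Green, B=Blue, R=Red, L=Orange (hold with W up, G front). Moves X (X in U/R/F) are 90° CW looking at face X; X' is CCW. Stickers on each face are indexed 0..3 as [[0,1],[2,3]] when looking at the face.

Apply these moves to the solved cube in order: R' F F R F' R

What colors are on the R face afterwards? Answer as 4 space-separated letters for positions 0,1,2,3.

Answer: B Y R O

Derivation:
After move 1 (R'): R=RRRR U=WBWB F=GWGW D=YGYG B=YBYB
After move 2 (F): F=GGWW U=WBOO R=WRBR D=RRYG L=OYOG
After move 3 (F): F=WGWG U=WBGY R=OROR D=BWYG L=OROR
After move 4 (R): R=OORR U=WGGG F=WWWG D=BYYY B=YBBB
After move 5 (F'): F=WGWW U=WGOR R=YOBR D=RRYY L=OGOG
After move 6 (R): R=BYRO U=WGOW F=WRWY D=RBYY B=RBGB
Query: R face = BYRO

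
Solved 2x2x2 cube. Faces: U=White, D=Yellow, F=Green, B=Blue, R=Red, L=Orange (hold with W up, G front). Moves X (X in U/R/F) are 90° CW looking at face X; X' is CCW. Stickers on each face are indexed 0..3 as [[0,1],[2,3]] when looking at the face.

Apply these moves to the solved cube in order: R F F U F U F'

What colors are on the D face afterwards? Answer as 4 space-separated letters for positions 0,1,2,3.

Answer: O W Y B

Derivation:
After move 1 (R): R=RRRR U=WGWG F=GYGY D=YBYB B=WBWB
After move 2 (F): F=GGYY U=WGOO R=WRGR D=RRYB L=OYOB
After move 3 (F): F=YGYG U=WGBY R=OROR D=GWYB L=OROR
After move 4 (U): U=BWYG F=ORYG R=WBOR B=ORWB L=YGOR
After move 5 (F): F=YOGR U=BWRG R=YBGR D=OWYB L=YGOW
After move 6 (U): U=RBGW F=YBGR R=ORGR B=YGWB L=YOOW
After move 7 (F'): F=BRYG U=RBOG R=WROR D=OWYB L=YWOG
Query: D face = OWYB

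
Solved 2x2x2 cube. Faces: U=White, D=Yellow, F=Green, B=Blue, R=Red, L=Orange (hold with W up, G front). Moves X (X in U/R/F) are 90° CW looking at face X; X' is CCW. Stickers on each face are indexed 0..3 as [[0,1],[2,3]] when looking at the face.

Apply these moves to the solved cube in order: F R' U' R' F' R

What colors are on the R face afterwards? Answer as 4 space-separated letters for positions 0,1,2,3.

After move 1 (F): F=GGGG U=WWOO R=WRWR D=RRYY L=OYOY
After move 2 (R'): R=RRWW U=WBOB F=GWGO D=RGYG B=YBRB
After move 3 (U'): U=BBWO F=OYGO R=GWWW B=RRRB L=YBOY
After move 4 (R'): R=WWGW U=BRWR F=OBGO D=RYYO B=GRGB
After move 5 (F'): F=BOOG U=BRWG R=YWRW D=BYYO L=YROW
After move 6 (R): R=RYWW U=BOWG F=BYOO D=BGYG B=GRRB
Query: R face = RYWW

Answer: R Y W W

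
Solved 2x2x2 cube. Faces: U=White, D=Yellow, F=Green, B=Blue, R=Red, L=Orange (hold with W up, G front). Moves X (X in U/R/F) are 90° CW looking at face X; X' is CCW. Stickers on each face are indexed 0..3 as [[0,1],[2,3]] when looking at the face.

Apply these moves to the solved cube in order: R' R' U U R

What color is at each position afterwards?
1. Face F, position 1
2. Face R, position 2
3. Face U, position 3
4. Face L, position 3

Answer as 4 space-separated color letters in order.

After move 1 (R'): R=RRRR U=WBWB F=GWGW D=YGYG B=YBYB
After move 2 (R'): R=RRRR U=WYWY F=GBGB D=YWYW B=GBGB
After move 3 (U): U=WWYY F=RRGB R=GBRR B=OOGB L=GBOO
After move 4 (U): U=YWYW F=GBGB R=OORR B=GBGB L=RROO
After move 5 (R): R=RORO U=YBYB F=GWGW D=YGYG B=WBWB
Query 1: F[1] = W
Query 2: R[2] = R
Query 3: U[3] = B
Query 4: L[3] = O

Answer: W R B O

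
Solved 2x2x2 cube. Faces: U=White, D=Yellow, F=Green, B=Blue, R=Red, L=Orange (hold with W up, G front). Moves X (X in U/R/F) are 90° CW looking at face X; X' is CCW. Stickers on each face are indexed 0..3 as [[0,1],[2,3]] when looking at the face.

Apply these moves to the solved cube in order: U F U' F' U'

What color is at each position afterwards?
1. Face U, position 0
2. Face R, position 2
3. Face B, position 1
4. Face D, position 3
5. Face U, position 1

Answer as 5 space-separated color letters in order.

Answer: G R R Y W

Derivation:
After move 1 (U): U=WWWW F=RRGG R=BBRR B=OOBB L=GGOO
After move 2 (F): F=GRGR U=WWOG R=WBWR D=RBYY L=GYOY
After move 3 (U'): U=WGWO F=GYGR R=GRWR B=WBBB L=OOOY
After move 4 (F'): F=YRGG U=WGGW R=BRRR D=OYYY L=OOOW
After move 5 (U'): U=GWWG F=OOGG R=YRRR B=BRBB L=WBOW
Query 1: U[0] = G
Query 2: R[2] = R
Query 3: B[1] = R
Query 4: D[3] = Y
Query 5: U[1] = W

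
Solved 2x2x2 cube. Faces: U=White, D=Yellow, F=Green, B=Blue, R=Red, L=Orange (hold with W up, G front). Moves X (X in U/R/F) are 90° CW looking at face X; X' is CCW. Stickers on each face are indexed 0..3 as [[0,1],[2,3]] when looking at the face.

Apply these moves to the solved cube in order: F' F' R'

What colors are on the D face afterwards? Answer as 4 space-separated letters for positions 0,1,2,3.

After move 1 (F'): F=GGGG U=WWRR R=YRYR D=OOYY L=OWOW
After move 2 (F'): F=GGGG U=WWYY R=OROR D=WWYY L=OROR
After move 3 (R'): R=RROO U=WBYB F=GWGY D=WGYG B=YBWB
Query: D face = WGYG

Answer: W G Y G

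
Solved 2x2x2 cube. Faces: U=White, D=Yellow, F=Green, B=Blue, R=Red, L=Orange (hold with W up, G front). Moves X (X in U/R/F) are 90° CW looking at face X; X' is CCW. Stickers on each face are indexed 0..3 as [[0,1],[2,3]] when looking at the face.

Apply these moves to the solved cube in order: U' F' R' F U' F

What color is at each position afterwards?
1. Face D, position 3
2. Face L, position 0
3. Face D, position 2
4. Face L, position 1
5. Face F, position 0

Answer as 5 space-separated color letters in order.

After move 1 (U'): U=WWWW F=OOGG R=GGRR B=RRBB L=BBOO
After move 2 (F'): F=OGOG U=WWGR R=YGYR D=BOYY L=BWOW
After move 3 (R'): R=GRYY U=WBGR F=OWOR D=BGYG B=YROB
After move 4 (F): F=OORW U=WBWW R=GRRY D=YGYG L=BBOG
After move 5 (U'): U=BWWW F=BBRW R=OORY B=GROB L=YROG
After move 6 (F): F=RBWB U=BWGR R=WOWY D=ROYG L=YYOG
Query 1: D[3] = G
Query 2: L[0] = Y
Query 3: D[2] = Y
Query 4: L[1] = Y
Query 5: F[0] = R

Answer: G Y Y Y R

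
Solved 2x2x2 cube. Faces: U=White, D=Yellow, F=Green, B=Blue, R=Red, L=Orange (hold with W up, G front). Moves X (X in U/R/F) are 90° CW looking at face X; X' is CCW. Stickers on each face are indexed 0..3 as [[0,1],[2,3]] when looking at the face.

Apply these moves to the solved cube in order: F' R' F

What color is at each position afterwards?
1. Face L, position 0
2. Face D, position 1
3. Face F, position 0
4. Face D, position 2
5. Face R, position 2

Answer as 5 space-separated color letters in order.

After move 1 (F'): F=GGGG U=WWRR R=YRYR D=OOYY L=OWOW
After move 2 (R'): R=RRYY U=WBRB F=GWGR D=OGYG B=YBOB
After move 3 (F): F=GGRW U=WBWW R=RRBY D=YRYG L=OOOG
Query 1: L[0] = O
Query 2: D[1] = R
Query 3: F[0] = G
Query 4: D[2] = Y
Query 5: R[2] = B

Answer: O R G Y B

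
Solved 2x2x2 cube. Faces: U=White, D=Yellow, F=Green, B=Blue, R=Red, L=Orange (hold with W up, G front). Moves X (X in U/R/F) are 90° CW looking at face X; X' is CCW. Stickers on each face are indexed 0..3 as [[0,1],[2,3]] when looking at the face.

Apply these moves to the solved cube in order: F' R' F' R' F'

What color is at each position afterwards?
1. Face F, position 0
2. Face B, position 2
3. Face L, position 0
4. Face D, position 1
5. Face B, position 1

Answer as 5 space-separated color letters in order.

After move 1 (F'): F=GGGG U=WWRR R=YRYR D=OOYY L=OWOW
After move 2 (R'): R=RRYY U=WBRB F=GWGR D=OGYG B=YBOB
After move 3 (F'): F=WRGG U=WBRY R=GROY D=WWYG L=OBOR
After move 4 (R'): R=RYGO U=WORY F=WBGY D=WRYG B=GBWB
After move 5 (F'): F=BYWG U=WORG R=RYWO D=BRYG L=OYOR
Query 1: F[0] = B
Query 2: B[2] = W
Query 3: L[0] = O
Query 4: D[1] = R
Query 5: B[1] = B

Answer: B W O R B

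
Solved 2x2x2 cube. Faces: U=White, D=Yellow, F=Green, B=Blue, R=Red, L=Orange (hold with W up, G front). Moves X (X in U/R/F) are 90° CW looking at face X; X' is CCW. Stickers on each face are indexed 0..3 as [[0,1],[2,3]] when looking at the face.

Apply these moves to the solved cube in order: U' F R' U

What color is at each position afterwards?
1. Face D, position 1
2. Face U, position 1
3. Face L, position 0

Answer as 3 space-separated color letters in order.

Answer: O W G

Derivation:
After move 1 (U'): U=WWWW F=OOGG R=GGRR B=RRBB L=BBOO
After move 2 (F): F=GOGO U=WWOB R=WGWR D=RGYY L=BYOY
After move 3 (R'): R=GRWW U=WBOR F=GWGB D=ROYO B=YRGB
After move 4 (U): U=OWRB F=GRGB R=YRWW B=BYGB L=GWOY
Query 1: D[1] = O
Query 2: U[1] = W
Query 3: L[0] = G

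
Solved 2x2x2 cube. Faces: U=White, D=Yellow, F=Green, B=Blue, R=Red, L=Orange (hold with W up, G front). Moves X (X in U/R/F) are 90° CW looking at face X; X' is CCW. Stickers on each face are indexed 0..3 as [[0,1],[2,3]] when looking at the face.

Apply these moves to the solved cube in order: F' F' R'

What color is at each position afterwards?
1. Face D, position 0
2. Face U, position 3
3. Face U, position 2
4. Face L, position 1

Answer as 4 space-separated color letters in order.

Answer: W B Y R

Derivation:
After move 1 (F'): F=GGGG U=WWRR R=YRYR D=OOYY L=OWOW
After move 2 (F'): F=GGGG U=WWYY R=OROR D=WWYY L=OROR
After move 3 (R'): R=RROO U=WBYB F=GWGY D=WGYG B=YBWB
Query 1: D[0] = W
Query 2: U[3] = B
Query 3: U[2] = Y
Query 4: L[1] = R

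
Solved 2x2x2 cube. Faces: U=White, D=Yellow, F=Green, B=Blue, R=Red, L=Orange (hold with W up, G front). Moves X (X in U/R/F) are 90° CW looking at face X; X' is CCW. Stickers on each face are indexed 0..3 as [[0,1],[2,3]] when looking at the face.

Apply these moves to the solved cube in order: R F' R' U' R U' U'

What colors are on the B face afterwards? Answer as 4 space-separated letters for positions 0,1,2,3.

Answer: O Y W B

Derivation:
After move 1 (R): R=RRRR U=WGWG F=GYGY D=YBYB B=WBWB
After move 2 (F'): F=YYGG U=WGRR R=BRYR D=OOYB L=OGOW
After move 3 (R'): R=RRBY U=WWRW F=YGGR D=OYYG B=BBOB
After move 4 (U'): U=WWWR F=OGGR R=YGBY B=RROB L=BBOW
After move 5 (R): R=BYYG U=WGWR F=OYGG D=OOYR B=RRWB
After move 6 (U'): U=GRWW F=BBGG R=OYYG B=BYWB L=RROW
After move 7 (U'): U=RWGW F=RRGG R=BBYG B=OYWB L=BYOW
Query: B face = OYWB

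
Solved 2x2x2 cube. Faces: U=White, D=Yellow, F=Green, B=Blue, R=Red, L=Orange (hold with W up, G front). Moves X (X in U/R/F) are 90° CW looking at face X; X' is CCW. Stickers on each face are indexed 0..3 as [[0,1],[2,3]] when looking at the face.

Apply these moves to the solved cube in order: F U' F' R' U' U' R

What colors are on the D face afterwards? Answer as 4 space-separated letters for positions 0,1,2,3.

Answer: B Y Y Y

Derivation:
After move 1 (F): F=GGGG U=WWOO R=WRWR D=RRYY L=OYOY
After move 2 (U'): U=WOWO F=OYGG R=GGWR B=WRBB L=BBOY
After move 3 (F'): F=YGOG U=WOGW R=RGRR D=BYYY L=BOOW
After move 4 (R'): R=GRRR U=WBGW F=YOOW D=BGYG B=YRYB
After move 5 (U'): U=BWWG F=BOOW R=YORR B=GRYB L=YROW
After move 6 (U'): U=WGBW F=YROW R=BORR B=YOYB L=GROW
After move 7 (R): R=RBRO U=WRBW F=YGOG D=BYYY B=WOGB
Query: D face = BYYY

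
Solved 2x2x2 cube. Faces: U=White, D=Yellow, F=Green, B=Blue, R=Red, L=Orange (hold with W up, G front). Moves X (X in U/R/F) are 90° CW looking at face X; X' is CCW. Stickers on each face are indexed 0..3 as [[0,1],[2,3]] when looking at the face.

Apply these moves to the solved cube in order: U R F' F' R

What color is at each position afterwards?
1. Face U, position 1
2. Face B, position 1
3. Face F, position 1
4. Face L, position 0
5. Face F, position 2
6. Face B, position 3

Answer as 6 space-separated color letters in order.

After move 1 (U): U=WWWW F=RRGG R=BBRR B=OOBB L=GGOO
After move 2 (R): R=RBRB U=WRWG F=RYGY D=YBYO B=WOWB
After move 3 (F'): F=YYRG U=WRRR R=BBYB D=GOYO L=GGOW
After move 4 (F'): F=YGYR U=WRBY R=OBGB D=GWYO L=GROR
After move 5 (R): R=GOBB U=WGBR F=YWYO D=GWYW B=YORB
Query 1: U[1] = G
Query 2: B[1] = O
Query 3: F[1] = W
Query 4: L[0] = G
Query 5: F[2] = Y
Query 6: B[3] = B

Answer: G O W G Y B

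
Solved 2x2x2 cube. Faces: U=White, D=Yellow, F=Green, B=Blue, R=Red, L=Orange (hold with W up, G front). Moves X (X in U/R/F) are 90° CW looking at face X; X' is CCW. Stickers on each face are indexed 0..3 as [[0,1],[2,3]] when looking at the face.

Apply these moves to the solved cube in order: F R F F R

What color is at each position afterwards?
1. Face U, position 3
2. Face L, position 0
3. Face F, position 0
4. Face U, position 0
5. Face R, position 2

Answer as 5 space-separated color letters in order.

Answer: G O Y W R

Derivation:
After move 1 (F): F=GGGG U=WWOO R=WRWR D=RRYY L=OYOY
After move 2 (R): R=WWRR U=WGOG F=GRGY D=RBYB B=OBWB
After move 3 (F): F=GGYR U=WGYY R=OWGR D=RWYB L=OROB
After move 4 (F): F=YGRG U=WGBR R=YWYR D=GOYB L=OROW
After move 5 (R): R=YYRW U=WGBG F=YORB D=GWYO B=RBGB
Query 1: U[3] = G
Query 2: L[0] = O
Query 3: F[0] = Y
Query 4: U[0] = W
Query 5: R[2] = R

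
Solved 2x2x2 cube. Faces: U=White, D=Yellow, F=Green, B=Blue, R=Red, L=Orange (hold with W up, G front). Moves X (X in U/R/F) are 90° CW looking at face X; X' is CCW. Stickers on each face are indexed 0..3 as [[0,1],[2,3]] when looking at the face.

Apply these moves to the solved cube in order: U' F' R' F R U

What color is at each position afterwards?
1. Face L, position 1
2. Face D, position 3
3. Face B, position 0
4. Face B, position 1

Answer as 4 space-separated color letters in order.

Answer: G Y B B

Derivation:
After move 1 (U'): U=WWWW F=OOGG R=GGRR B=RRBB L=BBOO
After move 2 (F'): F=OGOG U=WWGR R=YGYR D=BOYY L=BWOW
After move 3 (R'): R=GRYY U=WBGR F=OWOR D=BGYG B=YROB
After move 4 (F): F=OORW U=WBWW R=GRRY D=YGYG L=BBOG
After move 5 (R): R=RGYR U=WOWW F=OGRG D=YOYY B=WRBB
After move 6 (U): U=WWWO F=RGRG R=WRYR B=BBBB L=OGOG
Query 1: L[1] = G
Query 2: D[3] = Y
Query 3: B[0] = B
Query 4: B[1] = B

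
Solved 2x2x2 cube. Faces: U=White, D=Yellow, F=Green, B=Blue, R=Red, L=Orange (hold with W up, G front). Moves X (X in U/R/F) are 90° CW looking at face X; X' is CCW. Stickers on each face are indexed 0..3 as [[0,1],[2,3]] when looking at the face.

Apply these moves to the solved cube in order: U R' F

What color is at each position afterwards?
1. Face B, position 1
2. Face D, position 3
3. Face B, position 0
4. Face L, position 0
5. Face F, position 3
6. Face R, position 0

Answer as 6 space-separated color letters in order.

Answer: O G Y G W W

Derivation:
After move 1 (U): U=WWWW F=RRGG R=BBRR B=OOBB L=GGOO
After move 2 (R'): R=BRBR U=WBWO F=RWGW D=YRYG B=YOYB
After move 3 (F): F=GRWW U=WBOG R=WROR D=BBYG L=GYOR
Query 1: B[1] = O
Query 2: D[3] = G
Query 3: B[0] = Y
Query 4: L[0] = G
Query 5: F[3] = W
Query 6: R[0] = W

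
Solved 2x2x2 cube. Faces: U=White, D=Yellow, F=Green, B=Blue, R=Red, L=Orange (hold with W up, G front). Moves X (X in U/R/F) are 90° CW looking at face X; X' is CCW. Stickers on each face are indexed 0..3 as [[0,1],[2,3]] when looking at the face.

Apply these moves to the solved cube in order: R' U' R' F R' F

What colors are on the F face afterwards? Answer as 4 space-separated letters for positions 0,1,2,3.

Answer: W G B Y

Derivation:
After move 1 (R'): R=RRRR U=WBWB F=GWGW D=YGYG B=YBYB
After move 2 (U'): U=BBWW F=OOGW R=GWRR B=RRYB L=YBOO
After move 3 (R'): R=WRGR U=BYWR F=OBGW D=YOYW B=GRGB
After move 4 (F): F=GOWB U=BYOB R=WRRR D=GWYW L=YYOO
After move 5 (R'): R=RRWR U=BGOG F=GYWB D=GOYB B=WRWB
After move 6 (F): F=WGBY U=BGOY R=ORGR D=WRYB L=YGOO
Query: F face = WGBY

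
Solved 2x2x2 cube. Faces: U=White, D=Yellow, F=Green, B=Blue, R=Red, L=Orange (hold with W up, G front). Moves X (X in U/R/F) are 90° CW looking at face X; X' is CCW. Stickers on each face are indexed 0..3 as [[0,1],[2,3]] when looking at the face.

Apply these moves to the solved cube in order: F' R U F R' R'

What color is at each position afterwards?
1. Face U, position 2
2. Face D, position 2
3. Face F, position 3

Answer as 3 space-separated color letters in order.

After move 1 (F'): F=GGGG U=WWRR R=YRYR D=OOYY L=OWOW
After move 2 (R): R=YYRR U=WGRG F=GOGY D=OBYB B=RBWB
After move 3 (U): U=RWGG F=YYGY R=RBRR B=OWWB L=GOOW
After move 4 (F): F=GYYY U=RWWO R=GBGR D=RRYB L=GOOB
After move 5 (R'): R=BRGG U=RWWO F=GWYO D=RYYY B=BWRB
After move 6 (R'): R=RGBG U=RRWB F=GWYO D=RWYO B=YWYB
Query 1: U[2] = W
Query 2: D[2] = Y
Query 3: F[3] = O

Answer: W Y O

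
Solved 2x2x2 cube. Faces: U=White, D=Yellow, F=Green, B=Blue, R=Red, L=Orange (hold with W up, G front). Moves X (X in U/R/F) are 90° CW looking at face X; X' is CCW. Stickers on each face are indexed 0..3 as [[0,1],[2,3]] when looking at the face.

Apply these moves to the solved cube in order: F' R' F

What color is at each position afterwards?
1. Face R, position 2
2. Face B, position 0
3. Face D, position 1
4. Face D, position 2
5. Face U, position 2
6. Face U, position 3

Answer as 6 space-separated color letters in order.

Answer: B Y R Y W W

Derivation:
After move 1 (F'): F=GGGG U=WWRR R=YRYR D=OOYY L=OWOW
After move 2 (R'): R=RRYY U=WBRB F=GWGR D=OGYG B=YBOB
After move 3 (F): F=GGRW U=WBWW R=RRBY D=YRYG L=OOOG
Query 1: R[2] = B
Query 2: B[0] = Y
Query 3: D[1] = R
Query 4: D[2] = Y
Query 5: U[2] = W
Query 6: U[3] = W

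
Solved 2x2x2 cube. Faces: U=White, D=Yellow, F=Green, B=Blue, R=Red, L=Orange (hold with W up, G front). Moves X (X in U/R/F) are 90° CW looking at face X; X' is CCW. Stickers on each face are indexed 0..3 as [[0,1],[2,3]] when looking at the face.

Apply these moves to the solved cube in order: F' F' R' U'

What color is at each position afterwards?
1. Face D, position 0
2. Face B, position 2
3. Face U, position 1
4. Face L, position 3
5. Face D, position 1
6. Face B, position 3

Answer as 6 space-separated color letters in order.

Answer: W W B R G B

Derivation:
After move 1 (F'): F=GGGG U=WWRR R=YRYR D=OOYY L=OWOW
After move 2 (F'): F=GGGG U=WWYY R=OROR D=WWYY L=OROR
After move 3 (R'): R=RROO U=WBYB F=GWGY D=WGYG B=YBWB
After move 4 (U'): U=BBWY F=ORGY R=GWOO B=RRWB L=YBOR
Query 1: D[0] = W
Query 2: B[2] = W
Query 3: U[1] = B
Query 4: L[3] = R
Query 5: D[1] = G
Query 6: B[3] = B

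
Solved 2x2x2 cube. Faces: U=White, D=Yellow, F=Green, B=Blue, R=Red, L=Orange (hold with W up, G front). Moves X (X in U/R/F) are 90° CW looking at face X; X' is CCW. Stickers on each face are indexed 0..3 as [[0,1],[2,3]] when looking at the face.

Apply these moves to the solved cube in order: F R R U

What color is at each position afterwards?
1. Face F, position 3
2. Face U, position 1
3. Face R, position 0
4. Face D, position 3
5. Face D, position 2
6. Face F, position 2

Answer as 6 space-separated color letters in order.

After move 1 (F): F=GGGG U=WWOO R=WRWR D=RRYY L=OYOY
After move 2 (R): R=WWRR U=WGOG F=GRGY D=RBYB B=OBWB
After move 3 (R): R=RWRW U=WROY F=GBGB D=RWYO B=GBGB
After move 4 (U): U=OWYR F=RWGB R=GBRW B=OYGB L=GBOY
Query 1: F[3] = B
Query 2: U[1] = W
Query 3: R[0] = G
Query 4: D[3] = O
Query 5: D[2] = Y
Query 6: F[2] = G

Answer: B W G O Y G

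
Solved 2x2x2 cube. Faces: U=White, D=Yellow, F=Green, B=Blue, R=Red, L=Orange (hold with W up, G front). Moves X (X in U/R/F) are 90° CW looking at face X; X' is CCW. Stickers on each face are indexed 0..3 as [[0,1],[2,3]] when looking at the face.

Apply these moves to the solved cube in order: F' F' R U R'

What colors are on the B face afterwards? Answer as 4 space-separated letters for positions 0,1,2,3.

After move 1 (F'): F=GGGG U=WWRR R=YRYR D=OOYY L=OWOW
After move 2 (F'): F=GGGG U=WWYY R=OROR D=WWYY L=OROR
After move 3 (R): R=OORR U=WGYG F=GWGY D=WBYB B=YBWB
After move 4 (U): U=YWGG F=OOGY R=YBRR B=ORWB L=GWOR
After move 5 (R'): R=BRYR U=YWGO F=OWGG D=WOYY B=BRBB
Query: B face = BRBB

Answer: B R B B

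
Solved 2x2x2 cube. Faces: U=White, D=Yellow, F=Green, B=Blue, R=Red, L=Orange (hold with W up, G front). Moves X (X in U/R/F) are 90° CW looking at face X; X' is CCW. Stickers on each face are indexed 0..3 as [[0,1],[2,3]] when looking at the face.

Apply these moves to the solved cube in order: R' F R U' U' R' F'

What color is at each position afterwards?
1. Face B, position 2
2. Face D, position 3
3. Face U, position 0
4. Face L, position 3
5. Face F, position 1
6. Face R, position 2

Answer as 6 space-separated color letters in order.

Answer: Y G W G W R

Derivation:
After move 1 (R'): R=RRRR U=WBWB F=GWGW D=YGYG B=YBYB
After move 2 (F): F=GGWW U=WBOO R=WRBR D=RRYG L=OYOG
After move 3 (R): R=BWRR U=WGOW F=GRWG D=RYYY B=OBBB
After move 4 (U'): U=GWWO F=OYWG R=GRRR B=BWBB L=OBOG
After move 5 (U'): U=WOGW F=OBWG R=OYRR B=GRBB L=BWOG
After move 6 (R'): R=YROR U=WBGG F=OOWW D=RBYG B=YRYB
After move 7 (F'): F=OWOW U=WBYO R=BRRR D=WGYG L=BGOG
Query 1: B[2] = Y
Query 2: D[3] = G
Query 3: U[0] = W
Query 4: L[3] = G
Query 5: F[1] = W
Query 6: R[2] = R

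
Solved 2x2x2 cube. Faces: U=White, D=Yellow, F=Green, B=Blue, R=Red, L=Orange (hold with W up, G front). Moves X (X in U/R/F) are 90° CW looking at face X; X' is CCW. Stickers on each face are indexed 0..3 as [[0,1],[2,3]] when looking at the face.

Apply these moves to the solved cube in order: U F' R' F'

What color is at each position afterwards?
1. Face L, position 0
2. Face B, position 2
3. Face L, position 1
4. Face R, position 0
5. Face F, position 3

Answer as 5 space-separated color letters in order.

Answer: G O O G R

Derivation:
After move 1 (U): U=WWWW F=RRGG R=BBRR B=OOBB L=GGOO
After move 2 (F'): F=RGRG U=WWBR R=YBYR D=GOYY L=GWOW
After move 3 (R'): R=BRYY U=WBBO F=RWRR D=GGYG B=YOOB
After move 4 (F'): F=WRRR U=WBBY R=GRGY D=WWYG L=GOOB
Query 1: L[0] = G
Query 2: B[2] = O
Query 3: L[1] = O
Query 4: R[0] = G
Query 5: F[3] = R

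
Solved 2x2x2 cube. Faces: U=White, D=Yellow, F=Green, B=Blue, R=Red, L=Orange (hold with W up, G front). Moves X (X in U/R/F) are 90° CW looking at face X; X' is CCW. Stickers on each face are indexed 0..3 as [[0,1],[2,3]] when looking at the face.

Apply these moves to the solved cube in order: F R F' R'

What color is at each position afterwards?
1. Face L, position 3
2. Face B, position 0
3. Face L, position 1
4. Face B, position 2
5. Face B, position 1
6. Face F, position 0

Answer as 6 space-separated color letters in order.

After move 1 (F): F=GGGG U=WWOO R=WRWR D=RRYY L=OYOY
After move 2 (R): R=WWRR U=WGOG F=GRGY D=RBYB B=OBWB
After move 3 (F'): F=RYGG U=WGWR R=BWRR D=YYYB L=OGOO
After move 4 (R'): R=WRBR U=WWWO F=RGGR D=YYYG B=BBYB
Query 1: L[3] = O
Query 2: B[0] = B
Query 3: L[1] = G
Query 4: B[2] = Y
Query 5: B[1] = B
Query 6: F[0] = R

Answer: O B G Y B R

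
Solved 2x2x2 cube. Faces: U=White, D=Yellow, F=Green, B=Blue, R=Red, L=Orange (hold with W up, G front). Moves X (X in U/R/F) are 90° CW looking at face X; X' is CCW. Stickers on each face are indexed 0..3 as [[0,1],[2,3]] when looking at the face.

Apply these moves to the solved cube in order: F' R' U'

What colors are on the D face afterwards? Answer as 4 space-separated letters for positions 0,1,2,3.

Answer: O G Y G

Derivation:
After move 1 (F'): F=GGGG U=WWRR R=YRYR D=OOYY L=OWOW
After move 2 (R'): R=RRYY U=WBRB F=GWGR D=OGYG B=YBOB
After move 3 (U'): U=BBWR F=OWGR R=GWYY B=RROB L=YBOW
Query: D face = OGYG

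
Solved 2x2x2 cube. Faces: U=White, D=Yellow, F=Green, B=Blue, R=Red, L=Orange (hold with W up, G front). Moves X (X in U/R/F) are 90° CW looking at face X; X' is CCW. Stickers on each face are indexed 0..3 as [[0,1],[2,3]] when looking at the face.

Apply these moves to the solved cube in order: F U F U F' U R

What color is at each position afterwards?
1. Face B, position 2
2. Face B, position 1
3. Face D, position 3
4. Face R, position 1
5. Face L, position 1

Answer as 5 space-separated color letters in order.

After move 1 (F): F=GGGG U=WWOO R=WRWR D=RRYY L=OYOY
After move 2 (U): U=OWOW F=WRGG R=BBWR B=OYBB L=GGOY
After move 3 (F): F=GWGR U=OWYG R=OBWR D=WBYY L=GROR
After move 4 (U): U=YOGW F=OBGR R=OYWR B=GRBB L=GWOR
After move 5 (F'): F=BROG U=YOOW R=BYWR D=WRYY L=GWOG
After move 6 (U): U=OYWO F=BYOG R=GRWR B=GWBB L=BROG
After move 7 (R): R=WGRR U=OYWG F=BROY D=WBYG B=OWYB
Query 1: B[2] = Y
Query 2: B[1] = W
Query 3: D[3] = G
Query 4: R[1] = G
Query 5: L[1] = R

Answer: Y W G G R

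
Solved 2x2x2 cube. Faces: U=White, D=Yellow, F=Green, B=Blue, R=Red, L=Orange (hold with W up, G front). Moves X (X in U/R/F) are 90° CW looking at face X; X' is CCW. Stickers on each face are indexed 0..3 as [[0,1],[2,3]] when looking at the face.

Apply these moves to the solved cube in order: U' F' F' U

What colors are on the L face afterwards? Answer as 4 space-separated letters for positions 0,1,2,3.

Answer: G G O G

Derivation:
After move 1 (U'): U=WWWW F=OOGG R=GGRR B=RRBB L=BBOO
After move 2 (F'): F=OGOG U=WWGR R=YGYR D=BOYY L=BWOW
After move 3 (F'): F=GGOO U=WWYY R=OGBR D=WWYY L=BROG
After move 4 (U): U=YWYW F=OGOO R=RRBR B=BRBB L=GGOG
Query: L face = GGOG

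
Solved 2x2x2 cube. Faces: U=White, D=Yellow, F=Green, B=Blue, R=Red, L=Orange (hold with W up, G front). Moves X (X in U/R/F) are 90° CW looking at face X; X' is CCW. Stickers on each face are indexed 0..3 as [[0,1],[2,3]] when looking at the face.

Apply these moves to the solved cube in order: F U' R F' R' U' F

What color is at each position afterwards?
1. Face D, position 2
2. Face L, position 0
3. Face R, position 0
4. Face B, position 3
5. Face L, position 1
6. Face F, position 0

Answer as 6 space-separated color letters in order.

After move 1 (F): F=GGGG U=WWOO R=WRWR D=RRYY L=OYOY
After move 2 (U'): U=WOWO F=OYGG R=GGWR B=WRBB L=BBOY
After move 3 (R): R=WGRG U=WYWG F=ORGY D=RBYW B=OROB
After move 4 (F'): F=RYOG U=WYWR R=BGRG D=BYYW L=BGOW
After move 5 (R'): R=GGBR U=WOWO F=RYOR D=BYYG B=WRYB
After move 6 (U'): U=OOWW F=BGOR R=RYBR B=GGYB L=WROW
After move 7 (F): F=OBRG U=OOWR R=WYWR D=BRYG L=WBOY
Query 1: D[2] = Y
Query 2: L[0] = W
Query 3: R[0] = W
Query 4: B[3] = B
Query 5: L[1] = B
Query 6: F[0] = O

Answer: Y W W B B O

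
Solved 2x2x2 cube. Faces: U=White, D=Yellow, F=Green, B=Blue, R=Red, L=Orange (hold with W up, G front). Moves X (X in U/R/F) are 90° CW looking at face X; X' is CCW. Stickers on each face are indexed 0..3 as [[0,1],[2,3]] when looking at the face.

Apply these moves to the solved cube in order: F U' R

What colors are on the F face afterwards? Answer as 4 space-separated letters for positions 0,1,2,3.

Answer: O R G Y

Derivation:
After move 1 (F): F=GGGG U=WWOO R=WRWR D=RRYY L=OYOY
After move 2 (U'): U=WOWO F=OYGG R=GGWR B=WRBB L=BBOY
After move 3 (R): R=WGRG U=WYWG F=ORGY D=RBYW B=OROB
Query: F face = ORGY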